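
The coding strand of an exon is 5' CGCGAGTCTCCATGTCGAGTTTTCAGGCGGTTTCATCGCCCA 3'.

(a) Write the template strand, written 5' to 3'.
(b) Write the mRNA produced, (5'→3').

(a) The template strand is the reverse complement of the coding strand: complement GCGCTCAGAGGTACAGCTCAAAAGTCCGCCAAAGTAGCGGGT, then reverse.
(b) mRNA matches the coding strand with T→U.

(a) 5'-TGGGCGATGAAACCGCCTGAAAACTCGACATGGAGACTCGCG-3'
(b) 5'-CGCGAGUCUCCAUGUCGAGUUUUCAGGCGGUUUCAUCGCCCA-3'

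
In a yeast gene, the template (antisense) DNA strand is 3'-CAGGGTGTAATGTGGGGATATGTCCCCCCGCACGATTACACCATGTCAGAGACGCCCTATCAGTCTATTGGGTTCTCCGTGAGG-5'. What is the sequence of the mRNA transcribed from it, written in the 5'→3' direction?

Reading the template 3'→5' as shown, RNA polymerase pairs each base (A→U, T→A, G↔C) to build mRNA 5'→3' directly.

5'-GUCCCACAUUACACCCCUAUACAGGGGGGCGUGCUAAUGUGGUACAGUCUCUGCGGGAUAGUCAGAUAACCCAAGAGGCACUCC-3'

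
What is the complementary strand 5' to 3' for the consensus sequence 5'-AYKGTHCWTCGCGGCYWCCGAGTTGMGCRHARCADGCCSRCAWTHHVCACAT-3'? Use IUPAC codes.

5'-ATGTGBDDAWTGYSGGCHTGYTDYGCKCAACTCGGWRGCCGCGAWGDACMRT-3'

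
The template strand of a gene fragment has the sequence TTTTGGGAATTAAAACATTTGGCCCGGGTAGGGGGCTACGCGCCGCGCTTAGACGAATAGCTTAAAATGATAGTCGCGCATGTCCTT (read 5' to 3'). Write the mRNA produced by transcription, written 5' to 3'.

5'-AAGGACAUGCGCGACUAUCAUUUUAAGCUAUUCGUCUAAGCGCGGCGCGUAGCCCCCUACCCGGGCCAAAUGUUUUAAUUCCCAAAA-3'

RNA polymerase reads the template 3'→5' and synthesizes mRNA 5'→3' by base-pairing (A→U, T→A, G↔C). The complement of the template is AAAACCCTTAATTTTGTAAACCGGGCCCATCCCCCGATGCGCGGCGCGAATCTGCTTATCGAATTTTACTATCAGCGCGTACAGGAA; antiparallel, so 5'→3' the coding strand is AAGGACATGCGCGACTATCATTTTAAGCTATTCGTCTAAGCGCGGCGCGTAGCCCCCTACCCGGGCCAAATGTTTTAATTCCCAAAA. Replace T with U for the mRNA.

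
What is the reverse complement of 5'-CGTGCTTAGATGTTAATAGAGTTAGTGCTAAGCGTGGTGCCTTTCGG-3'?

Complement each base (A↔T, G↔C): GCACGAATCTACAATTATCTCAATCACGATTCGCACCACGGAAAGCC. Then reverse.

5'-CCGAAAGGCACCACGCTTAGCACTAACTCTATTAACATCTAAGCACG-3'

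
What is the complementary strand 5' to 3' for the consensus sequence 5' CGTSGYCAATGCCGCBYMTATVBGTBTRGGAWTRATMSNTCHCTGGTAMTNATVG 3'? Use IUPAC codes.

Standard pairs A↔T, G↔C; ambiguity codes pair R↔Y, M↔K, W↔W, S↔S, B↔V, H↔D, N↔N. Complement (GCASCRGTTACGGCGVRKATABVCAVAYCCTWAYTAKSNAGDGACCATKANTABC), then reverse for 5'→3'.

5'-CBATNAKTACCAGDGANSKATYAWTCCYAVACVBATAKRVGCGGCATTGRCSACG-3'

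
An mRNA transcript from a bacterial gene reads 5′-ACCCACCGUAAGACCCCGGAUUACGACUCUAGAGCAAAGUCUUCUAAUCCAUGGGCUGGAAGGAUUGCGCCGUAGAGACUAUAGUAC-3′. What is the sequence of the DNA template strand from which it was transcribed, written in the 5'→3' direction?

5'-GTACTATAGTCTCTACGGCGCAATCCTTCCAGCCCATGGATTAGAAGACTTTGCTCTAGAGTCGTAATCCGGGGTCTTACGGTGGGT-3'

Replace U with T to get the coding DNA strand: ACCCACCGTAAGACCCCGGATTACGACTCTAGAGCAAAGTCTTCTAATCCATGGGCTGGAAGGATTGCGCCGTAGAGACTATAGTAC. The template strand is its reverse complement (complement TGGGTGGCATTCTGGGGCCTAATGCTGAGATCTCGTTTCAGAAGATTAGGTACCCGACCTTCCTAACGCGGCATCTCTGATATCATG, then reverse).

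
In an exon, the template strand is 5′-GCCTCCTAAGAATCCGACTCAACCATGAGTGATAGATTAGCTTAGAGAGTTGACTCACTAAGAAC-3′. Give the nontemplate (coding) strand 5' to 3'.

5′-GTTCTTAGTGAGTCAACTCTCTAAGCTAATCTATCACTCATGGTTGAGTCGGATTCTTAGGAGGC-3′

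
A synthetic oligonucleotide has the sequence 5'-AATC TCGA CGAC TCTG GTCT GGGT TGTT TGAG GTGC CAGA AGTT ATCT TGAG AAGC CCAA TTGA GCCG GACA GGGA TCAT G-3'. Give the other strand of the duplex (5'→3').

Pairing A↔T and G↔C gives TTAGAGCTGCTGAGACCAGACCCAACAAACTCCACGGTCTTCAATAGAACTCTTCGGGTTAACTCGGCCTGTCCCTAGTAC, running 3'→5'. Reverse for the 5'→3' convention.

5'-CATGATCCCTGTCCGGCTCAATTGGGCTTCTCAAGATAACTTCTGGCACCTCAAACAACCCAGACCAGAGTCGTCGAGATT-3'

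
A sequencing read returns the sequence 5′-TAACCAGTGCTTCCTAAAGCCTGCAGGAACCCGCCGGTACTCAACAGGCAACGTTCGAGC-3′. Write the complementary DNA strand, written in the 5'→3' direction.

5'-GCTCGAACGTTGCCTGTTGAGTACCGGCGGGTTCCTGCAGGCTTTAGGAAGCACTGGTTA-3'

Pairing A↔T and G↔C gives ATTGGTCACGAAGGATTTCGGACGTCCTTGGGCGGCCATGAGTTGTCCGTTGCAAGCTCG, running 3'→5'. Reverse for the 5'→3' convention.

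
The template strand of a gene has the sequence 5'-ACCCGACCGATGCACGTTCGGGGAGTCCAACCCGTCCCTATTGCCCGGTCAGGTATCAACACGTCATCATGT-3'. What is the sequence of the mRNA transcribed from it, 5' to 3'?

The mRNA has the sequence of the coding strand (reverse complement of the template) with T→U. Reverse complement of ACCCGACCGATGCACGTTCGGGGAGTCCAACCCGTCCCTATTGCCCGGTCAGGTATCAACACGTCATCATGT is ACATGATGACGTGTTGATACCTGACCGGGCAATAGGGACGGGTTGGACTCCCCGAACGTGCATCGGTCGGGT; then T→U.

5'-ACAUGAUGACGUGUUGAUACCUGACCGGGCAAUAGGGACGGGUUGGACUCCCCGAACGUGCAUCGGUCGGGU-3'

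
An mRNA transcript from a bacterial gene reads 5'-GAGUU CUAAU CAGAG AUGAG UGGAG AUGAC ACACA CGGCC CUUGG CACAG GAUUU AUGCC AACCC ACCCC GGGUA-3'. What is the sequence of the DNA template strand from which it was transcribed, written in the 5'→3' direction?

5'-TACCCGGGGTGGGTTGGCATAAATCCTGTGCCAAGGGCCGTGTGTGTCATCTCCACTCATCTCTGATTAGAACTC-3'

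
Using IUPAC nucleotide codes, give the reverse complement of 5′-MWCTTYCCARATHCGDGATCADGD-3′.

5'-HCHTGATCHCGDATYTGGRAAGWK-3'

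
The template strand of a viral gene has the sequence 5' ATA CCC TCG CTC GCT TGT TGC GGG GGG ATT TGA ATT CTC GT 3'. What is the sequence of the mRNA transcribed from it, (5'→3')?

The mRNA has the sequence of the coding strand (reverse complement of the template) with T→U. Reverse complement of ATACCCTCGCTCGCTTGTTGCGGGGGGATTTGAATTCTCGT is ACGAGAATTCAAATCCCCCCGCAACAAGCGAGCGAGGGTAT; then T→U.

5'-ACGAGAAUUCAAAUCCCCCCGCAACAAGCGAGCGAGGGUAU-3'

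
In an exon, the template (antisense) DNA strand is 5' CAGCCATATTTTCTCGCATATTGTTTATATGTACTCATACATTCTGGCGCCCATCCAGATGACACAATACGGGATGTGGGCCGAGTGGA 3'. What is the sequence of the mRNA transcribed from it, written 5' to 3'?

5'-UCCACUCGGCCCACAUCCCGUAUUGUGUCAUCUGGAUGGGCGCCAGAAUGUAUGAGUACAUAUAAACAAUAUGCGAGAAAAUAUGGCUG-3'

The mRNA has the sequence of the coding strand (reverse complement of the template) with T→U. Reverse complement of CAGCCATATTTTCTCGCATATTGTTTATATGTACTCATACATTCTGGCGCCCATCCAGATGACACAATACGGGATGTGGGCCGAGTGGA is TCCACTCGGCCCACATCCCGTATTGTGTCATCTGGATGGGCGCCAGAATGTATGAGTACATATAAACAATATGCGAGAAAATATGGCTG; then T→U.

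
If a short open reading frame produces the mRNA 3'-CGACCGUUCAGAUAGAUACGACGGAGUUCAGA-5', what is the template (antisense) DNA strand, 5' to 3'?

5'-GCTGGCAAGTCTATCTATGCTGCCTCAAGTCT-3'

Written 5'→3' the mRNA is AGACUUGAGGCAGCAUAGAUAGACUUGCCAGC, so the coding DNA strand is AGACTTGAGGCAGCATAGATAGACTTGCCAGC. The template is its reverse complement.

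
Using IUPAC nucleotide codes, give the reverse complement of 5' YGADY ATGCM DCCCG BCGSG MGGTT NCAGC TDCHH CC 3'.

Standard pairs A↔T, G↔C; ambiguity codes pair Y↔R, M↔K, S↔S, B↔V, D↔H, N↔N. Complement (RCTHRTACGKHGGGCVGCSCKCCAANGTCGAHGDDGG), then reverse for 5'→3'.

5'-GGDDGHAGCTGNAACCKCSCGVCGGGHKGCATRHTCR-3'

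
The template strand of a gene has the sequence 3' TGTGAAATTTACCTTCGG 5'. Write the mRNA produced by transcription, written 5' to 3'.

5'-ACACUUUAAAUGGAAGCC-3'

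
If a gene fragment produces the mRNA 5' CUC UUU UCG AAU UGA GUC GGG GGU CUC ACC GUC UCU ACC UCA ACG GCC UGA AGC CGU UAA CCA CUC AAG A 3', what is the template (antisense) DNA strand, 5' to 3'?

5'-TCTTGAGTGGTTAACGGCTTCAGGCCGTTGAGGTAGAGACGGTGAGACCCCCGACTCAATTCGAAAAGAG-3'

Replace U with T to get the coding DNA strand: CTCTTTTCGAATTGAGTCGGGGGTCTCACCGTCTCTACCTCAACGGCCTGAAGCCGTTAACCACTCAAGA. The template strand is its reverse complement (complement GAGAAAAGCTTAACTCAGCCCCCAGAGTGGCAGAGATGGAGTTGCCGGACTTCGGCAATTGGTGAGTTCT, then reverse).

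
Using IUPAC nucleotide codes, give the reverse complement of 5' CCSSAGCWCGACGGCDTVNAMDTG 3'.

5'-CAHKTNBAHGCCGTCGWGCTSSGG-3'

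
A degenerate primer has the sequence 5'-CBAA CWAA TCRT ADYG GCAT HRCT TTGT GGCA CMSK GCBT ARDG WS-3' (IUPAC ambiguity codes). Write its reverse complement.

5′-SWCHYTAVGCMSKGTGCCACAAAGYDATGCCRHTAYGATTWGTTVG-3′

Standard pairs A↔T, G↔C; ambiguity codes pair R↔Y, M↔K, W↔W, S↔S, B↔V, D↔H. Complement (GVTTGWTTAGYATHRCCGTADYGAAACACCGTGKSMCGVATYHCWS), then reverse for 5'→3'.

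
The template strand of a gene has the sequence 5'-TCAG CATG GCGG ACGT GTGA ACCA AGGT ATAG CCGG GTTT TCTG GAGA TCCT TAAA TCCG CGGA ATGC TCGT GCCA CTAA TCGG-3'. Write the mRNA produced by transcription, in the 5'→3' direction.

5′-CCGAUUAGUGGCACGAGCAUUCCGCGGAUUUAAGGAUCUCCAGAAAACCCGGCUAUACCUUGGUUCACACGUCCGCCAUGCUGA-3′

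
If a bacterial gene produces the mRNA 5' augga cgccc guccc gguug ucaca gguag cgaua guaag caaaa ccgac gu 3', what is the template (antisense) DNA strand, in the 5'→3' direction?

5'-ACGTCGGTTTTGCTTACTATCGCTACCTGTGACAACCGGGACGGGCGTCCAT-3'

Replace U with T to get the coding DNA strand: ATGGACGCCCGTCCCGGTTGTCACAGGTAGCGATAGTAAGCAAAACCGACGT. The template strand is its reverse complement (complement TACCTGCGGGCAGGGCCAACAGTGTCCATCGCTATCATTCGTTTTGGCTGCA, then reverse).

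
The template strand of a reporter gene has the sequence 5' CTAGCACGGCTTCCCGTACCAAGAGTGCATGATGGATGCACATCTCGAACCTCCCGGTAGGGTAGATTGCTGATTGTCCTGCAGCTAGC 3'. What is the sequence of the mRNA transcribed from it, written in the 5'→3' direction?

RNA polymerase reads the template 3'→5' and synthesizes mRNA 5'→3' by base-pairing (A→U, T→A, G↔C). The complement of the template is GATCGTGCCGAAGGGCATGGTTCTCACGTACTACCTACGTGTAGAGCTTGGAGGGCCATCCCATCTAACGACTAACAGGACGTCGATCG; antiparallel, so 5'→3' the coding strand is GCTAGCTGCAGGACAATCAGCAATCTACCCTACCGGGAGGTTCGAGATGTGCATCCATCATGCACTCTTGGTACGGGAAGCCGTGCTAG. Replace T with U for the mRNA.

5'-GCUAGCUGCAGGACAAUCAGCAAUCUACCCUACCGGGAGGUUCGAGAUGUGCAUCCAUCAUGCACUCUUGGUACGGGAAGCCGUGCUAG-3'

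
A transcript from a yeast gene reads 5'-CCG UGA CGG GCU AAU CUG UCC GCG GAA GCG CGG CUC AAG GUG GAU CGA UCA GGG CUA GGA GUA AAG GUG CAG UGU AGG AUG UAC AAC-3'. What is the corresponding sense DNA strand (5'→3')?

The coding DNA strand has the same 5'→3' sequence as the mRNA with U replaced by T.

5'-CCGTGACGGGCTAATCTGTCCGCGGAAGCGCGGCTCAAGGTGGATCGATCAGGGCTAGGAGTAAAGGTGCAGTGTAGGATGTACAAC-3'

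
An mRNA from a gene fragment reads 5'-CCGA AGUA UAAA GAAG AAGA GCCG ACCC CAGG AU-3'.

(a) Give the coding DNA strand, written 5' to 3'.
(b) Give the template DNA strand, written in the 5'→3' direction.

(a) 5′-CCGAAGTATAAAGAAGAAGAGCCGACCCCAGGAT-3′
(b) 5'-ATCCTGGGGTCGGCTCTTCTTCTTTATACTTCGG-3'

(a) The coding strand matches the mRNA with U→T.
(b) The template strand is the reverse complement of the coding strand.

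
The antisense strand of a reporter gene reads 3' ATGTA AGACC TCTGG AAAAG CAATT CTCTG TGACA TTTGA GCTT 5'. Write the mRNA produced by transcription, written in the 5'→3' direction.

5′-UACAUUCUGGAGACCUUUUCGUUAAGAGACACUGUAAACUCGAA-3′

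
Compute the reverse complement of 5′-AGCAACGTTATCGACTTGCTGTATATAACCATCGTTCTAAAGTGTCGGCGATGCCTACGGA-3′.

Complement each base (A↔T, G↔C): TCGTTGCAATAGCTGAACGACATATATTGGTAGCAAGATTTCACAGCCGCTACGGATGCCT. Then reverse.

5'-TCCGTAGGCATCGCCGACACTTTAGAACGATGGTTATATACAGCAAGTCGATAACGTTGCT-3'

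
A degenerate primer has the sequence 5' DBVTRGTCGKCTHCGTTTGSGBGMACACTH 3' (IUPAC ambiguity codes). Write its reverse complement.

5'-DAGTGTKCVCSCAAACGDAGMCGACYABVH-3'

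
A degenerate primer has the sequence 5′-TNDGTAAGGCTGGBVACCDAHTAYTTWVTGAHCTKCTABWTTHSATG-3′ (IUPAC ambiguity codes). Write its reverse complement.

5'-CATSDAAWVTAGMAGDTCABWAARTADTHGGTBVCCAGCCTTACHNA-3'

Standard pairs A↔T, G↔C; ambiguity codes pair Y↔R, K↔M, W↔W, S↔S, B↔V, D↔H, N↔N. Complement (ANHCATTCCGACCVBTGGHTDATRAAWBACTDGAMGATVWAADSTAC), then reverse for 5'→3'.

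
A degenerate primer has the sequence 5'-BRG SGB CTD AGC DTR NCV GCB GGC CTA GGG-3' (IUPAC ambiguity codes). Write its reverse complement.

5'-CCCTAGGCCVGCBGNYAHGCTHAGVCSCYV-3'

Standard pairs A↔T, G↔C; ambiguity codes pair R↔Y, S↔S, B↔V, D↔H, N↔N. Complement (VYCSCVGAHTCGHAYNGBCGVCCGGATCCC), then reverse for 5'→3'.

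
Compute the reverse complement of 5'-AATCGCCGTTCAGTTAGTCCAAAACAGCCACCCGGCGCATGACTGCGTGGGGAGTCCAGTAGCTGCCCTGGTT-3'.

5'-AACCAGGGCAGCTACTGGACTCCCCACGCAGTCATGCGCCGGGTGGCTGTTTTGGACTAACTGAACGGCGATT-3'

Complement each base (A↔T, G↔C): TTAGCGGCAAGTCAATCAGGTTTTGTCGGTGGGCCGCGTACTGACGCACCCCTCAGGTCATCGACGGGACCAA. Then reverse.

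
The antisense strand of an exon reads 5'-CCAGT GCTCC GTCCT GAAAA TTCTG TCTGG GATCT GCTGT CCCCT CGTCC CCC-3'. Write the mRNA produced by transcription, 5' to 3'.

5'-GGGGGACGAGGGGACAGCAGAUCCCAGACAGAAUUUUCAGGACGGAGCACUGG-3'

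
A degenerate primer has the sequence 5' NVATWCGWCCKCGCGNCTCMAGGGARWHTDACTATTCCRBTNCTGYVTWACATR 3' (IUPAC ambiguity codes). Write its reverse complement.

Standard pairs A↔T, G↔C; ambiguity codes pair R↔Y, M↔K, W↔W, B↔V, D↔H, N↔N. Complement (NBTAWGCWGGMGCGCNGAGKTCCCTYWDAHTGATAAGGYVANGACRBAWTGTAY), then reverse for 5'→3'.

5′-YATGTWABRCAGNAVYGGAATAGTHADWYTCCCTKGAGNCGCGMGGWCGWATBN-3′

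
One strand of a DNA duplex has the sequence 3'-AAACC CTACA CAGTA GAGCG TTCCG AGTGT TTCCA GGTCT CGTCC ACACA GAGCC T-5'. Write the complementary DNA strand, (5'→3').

5'-TTTGGGATGTGTCATCTCGCAAGGCTCACAAAGGTCCAGAGCAGGTGTGTCTCGGA-3'

The strand is given 3'→5', so its complement runs 5'→3' in the same left-to-right order: pair each base A↔T, G↔C.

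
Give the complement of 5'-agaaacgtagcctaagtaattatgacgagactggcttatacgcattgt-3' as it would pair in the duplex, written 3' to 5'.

Base-pairing A↔T, G↔C gives the complement. The complementary strand is antiparallel, so paired with a 5'→3' strand it runs 3'→5'.

3'-TCTTTGCATCGGATTCATTAATACTGCTCTGACCGAATATGCGTAACA-5'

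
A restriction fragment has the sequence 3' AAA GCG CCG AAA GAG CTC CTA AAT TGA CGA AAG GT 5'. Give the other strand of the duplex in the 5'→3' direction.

The strand is given 3'→5', so its complement runs 5'→3' in the same left-to-right order: pair each base A↔T, G↔C.

5'-TTTCGCGGCTTTCTCGAGGATTTAACTGCTTTCCA-3'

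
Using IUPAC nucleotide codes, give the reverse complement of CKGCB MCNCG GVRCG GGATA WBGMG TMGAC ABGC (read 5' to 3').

Standard pairs A↔T, G↔C; ambiguity codes pair R↔Y, M↔K, W↔W, B↔V, N↔N. Complement (GMCGVKGNGCCBYGCCCTATWVCKCAKCTGTVCG), then reverse for 5'→3'.

5'-GCVTGTCKACKCVWTATCCCGYBCCGNGKVGCMG-3'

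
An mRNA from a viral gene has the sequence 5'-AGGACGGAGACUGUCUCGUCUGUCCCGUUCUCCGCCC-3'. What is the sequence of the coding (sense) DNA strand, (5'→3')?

5'-AGGACGGAGACTGTCTCGTCTGTCCCGTTCTCCGCCC-3'

The coding DNA strand has the same 5'→3' sequence as the mRNA with U replaced by T.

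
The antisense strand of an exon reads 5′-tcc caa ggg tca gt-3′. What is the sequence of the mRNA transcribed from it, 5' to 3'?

5'-ACUGACCCUUGGGA-3'

RNA polymerase reads the template 3'→5' and synthesizes mRNA 5'→3' by base-pairing (A→U, T→A, G↔C). The complement of the template is AGGGTTCCCAGTCA; antiparallel, so 5'→3' the coding strand is ACTGACCCTTGGGA. Replace T with U for the mRNA.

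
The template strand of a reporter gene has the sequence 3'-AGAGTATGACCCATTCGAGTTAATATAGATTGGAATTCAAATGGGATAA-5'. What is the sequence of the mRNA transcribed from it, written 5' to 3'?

Reading the template 3'→5' as shown, RNA polymerase pairs each base (A→U, T→A, G↔C) to build mRNA 5'→3' directly.

5'-UCUCAUACUGGGUAAGCUCAAUUAUAUCUAACCUUAAGUUUACCCUAUU-3'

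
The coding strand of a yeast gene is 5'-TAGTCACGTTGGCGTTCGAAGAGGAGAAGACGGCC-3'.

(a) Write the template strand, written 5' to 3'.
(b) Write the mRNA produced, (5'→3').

(a) The template strand is the reverse complement of the coding strand: complement ATCAGTGCAACCGCAAGCTTCTCCTCTTCTGCCGG, then reverse.
(b) mRNA matches the coding strand with T→U.

(a) 5'-GGCCGTCTTCTCCTCTTCGAACGCCAACGTGACTA-3'
(b) 5'-UAGUCACGUUGGCGUUCGAAGAGGAGAAGACGGCC-3'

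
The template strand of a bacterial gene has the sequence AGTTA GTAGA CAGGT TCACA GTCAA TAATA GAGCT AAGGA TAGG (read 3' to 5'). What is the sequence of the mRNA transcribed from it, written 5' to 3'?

5'-UCAAUCAUCUGUCCAAGUGUCAGUUAUUAUCUCGAUUCCUAUCC-3'

Reading the template 3'→5' as shown, RNA polymerase pairs each base (A→U, T→A, G↔C) to build mRNA 5'→3' directly.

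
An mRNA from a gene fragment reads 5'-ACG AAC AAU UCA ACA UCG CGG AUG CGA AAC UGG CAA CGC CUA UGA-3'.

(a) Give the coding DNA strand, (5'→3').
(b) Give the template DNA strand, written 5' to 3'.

(a) 5'-ACGAACAATTCAACATCGCGGATGCGAAACTGGCAACGCCTATGA-3'
(b) 5′-TCATAGGCGTTGCCAGTTTCGCATCCGCGATGTTGAATTGTTCGT-3′

(a) The coding strand matches the mRNA with U→T.
(b) The template strand is the reverse complement of the coding strand.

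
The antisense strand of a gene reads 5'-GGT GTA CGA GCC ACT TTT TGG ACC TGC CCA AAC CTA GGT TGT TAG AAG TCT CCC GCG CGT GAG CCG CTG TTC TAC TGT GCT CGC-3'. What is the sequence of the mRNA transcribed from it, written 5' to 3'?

RNA polymerase reads the template 3'→5' and synthesizes mRNA 5'→3' by base-pairing (A→U, T→A, G↔C). The complement of the template is CCACATGCTCGGTGAAAAACCTGGACGGGTTTGGATCCAACAATCTTCAGAGGGCGCGCACTCGGCGACAAGATGACACGAGCG; antiparallel, so 5'→3' the coding strand is GCGAGCACAGTAGAACAGCGGCTCACGCGCGGGAGACTTCTAACAACCTAGGTTTGGGCAGGTCCAAAAAGTGGCTCGTACACC. Replace T with U for the mRNA.

5′-GCGAGCACAGUAGAACAGCGGCUCACGCGCGGGAGACUUCUAACAACCUAGGUUUGGGCAGGUCCAAAAAGUGGCUCGUACACC-3′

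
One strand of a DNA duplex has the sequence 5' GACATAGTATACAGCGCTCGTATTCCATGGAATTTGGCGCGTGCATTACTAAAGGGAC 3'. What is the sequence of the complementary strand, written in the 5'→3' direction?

5'-GTCCCTTTAGTAATGCACGCGCCAAATTCCATGGAATACGAGCGCTGTATACTATGTC-3'

Pairing A↔T and G↔C gives CTGTATCATATGTCGCGAGCATAAGGTACCTTAAACCGCGCACGTAATGATTTCCCTG, running 3'→5'. Reverse for the 5'→3' convention.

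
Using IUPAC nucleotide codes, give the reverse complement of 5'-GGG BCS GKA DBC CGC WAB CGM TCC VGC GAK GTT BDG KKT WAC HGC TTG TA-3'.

5'-TACAAGCDGTWAMMCHVAACMTCGCBGGAKCGVTWGCGGVHTMCSGVCCC-3'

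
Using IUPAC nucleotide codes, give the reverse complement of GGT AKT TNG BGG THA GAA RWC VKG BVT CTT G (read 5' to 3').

Standard pairs A↔T, G↔C; ambiguity codes pair R↔Y, K↔M, W↔W, B↔V, H↔D, N↔N. Complement (CCATMAANCVCCADTCTTYWGBMCVBAGAAC), then reverse for 5'→3'.

5'-CAAGABVCMBGWYTTCTDACCVCNAAMTACC-3'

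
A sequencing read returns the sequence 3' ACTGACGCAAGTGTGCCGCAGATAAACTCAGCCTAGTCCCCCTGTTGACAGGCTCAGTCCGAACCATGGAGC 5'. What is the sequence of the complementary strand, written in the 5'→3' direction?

5'-TGACTGCGTTCACACGGCGTCTATTTGAGTCGGATCAGGGGGACAACTGTCCGAGTCAGGCTTGGTACCTCG-3'

The strand is given 3'→5', so its complement runs 5'→3' in the same left-to-right order: pair each base A↔T, G↔C.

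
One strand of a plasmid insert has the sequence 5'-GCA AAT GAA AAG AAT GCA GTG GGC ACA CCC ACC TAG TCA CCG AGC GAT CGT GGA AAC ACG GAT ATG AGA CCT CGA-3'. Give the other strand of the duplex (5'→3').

The complement of GCAAATGAAAAGAATGCAGTGGGCACACCCACCTAGTCACCGAGCGATCGTGGAAACACGGATATGAGACCTCGA is CGTTTACTTTTCTTACGTCACCCGTGTGGGTGGATCAGTGGCTCGCTAGCACCTTTGTGCCTATACTCTGGAGCT (A↔T, G↔C). DNA strands are antiparallel, so the complementary strand runs 3'→5'; reversing gives the 5'→3' form.

5'-TCGAGGTCTCATATCCGTGTTTCCACGATCGCTCGGTGACTAGGTGGGTGTGCCCACTGCATTCTTTTCATTTGC-3'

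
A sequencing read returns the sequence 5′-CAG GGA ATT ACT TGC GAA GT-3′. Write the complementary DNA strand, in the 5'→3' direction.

The complement of CAGGGAATTACTTGCGAAGT is GTCCCTTAATGAACGCTTCA (A↔T, G↔C). DNA strands are antiparallel, so the complementary strand runs 3'→5'; reversing gives the 5'→3' form.

5'-ACTTCGCAAGTAATTCCCTG-3'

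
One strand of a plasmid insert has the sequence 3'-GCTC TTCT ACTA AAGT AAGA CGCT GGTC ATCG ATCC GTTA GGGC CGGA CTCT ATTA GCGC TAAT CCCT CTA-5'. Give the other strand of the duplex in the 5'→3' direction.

5'-CGAGAAGATGATTTCATTCTGCGACCAGTAGCTAGGCAATCCCGGCCTGAGATAATCGCGATTAGGGAGAT-3'

The strand is given 3'→5', so its complement runs 5'→3' in the same left-to-right order: pair each base A↔T, G↔C.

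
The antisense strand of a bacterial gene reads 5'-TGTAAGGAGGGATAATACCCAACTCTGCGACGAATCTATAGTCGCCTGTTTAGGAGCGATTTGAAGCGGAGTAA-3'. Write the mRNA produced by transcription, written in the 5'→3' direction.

RNA polymerase reads the template 3'→5' and synthesizes mRNA 5'→3' by base-pairing (A→U, T→A, G↔C). The complement of the template is ACATTCCTCCCTATTATGGGTTGAGACGCTGCTTAGATATCAGCGGACAAATCCTCGCTAAACTTCGCCTCATT; antiparallel, so 5'→3' the coding strand is TTACTCCGCTTCAAATCGCTCCTAAACAGGCGACTATAGATTCGTCGCAGAGTTGGGTATTATCCCTCCTTACA. Replace T with U for the mRNA.

5'-UUACUCCGCUUCAAAUCGCUCCUAAACAGGCGACUAUAGAUUCGUCGCAGAGUUGGGUAUUAUCCCUCCUUACA-3'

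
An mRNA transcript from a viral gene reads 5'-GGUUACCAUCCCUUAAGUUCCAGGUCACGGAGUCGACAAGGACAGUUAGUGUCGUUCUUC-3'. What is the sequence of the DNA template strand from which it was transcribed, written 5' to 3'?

Replace U with T to get the coding DNA strand: GGTTACCATCCCTTAAGTTCCAGGTCACGGAGTCGACAAGGACAGTTAGTGTCGTTCTTC. The template strand is its reverse complement (complement CCAATGGTAGGGAATTCAAGGTCCAGTGCCTCAGCTGTTCCTGTCAATCACAGCAAGAAG, then reverse).

5'-GAAGAACGACACTAACTGTCCTTGTCGACTCCGTGACCTGGAACTTAAGGGATGGTAACC-3'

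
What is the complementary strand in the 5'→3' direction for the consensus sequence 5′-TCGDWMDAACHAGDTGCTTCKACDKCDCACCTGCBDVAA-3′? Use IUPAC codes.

Standard pairs A↔T, G↔C; ambiguity codes pair M↔K, W↔W, B↔V, D↔H. Complement (AGCHWKHTTGDTCHACGAAGMTGHMGHGTGGACGVHBTT), then reverse for 5'→3'.

5'-TTBHVGCAGGTGHGMHGTMGAAGCAHCTDGTTHKWHCGA-3'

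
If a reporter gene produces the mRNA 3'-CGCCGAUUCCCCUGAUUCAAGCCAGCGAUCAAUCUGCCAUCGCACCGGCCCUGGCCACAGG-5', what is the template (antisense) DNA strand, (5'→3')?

Written 5'→3' the mRNA is GGACACCGGUCCCGGCCACGCUACCGUCUAACUAGCGACCGAACUUAGUCCCCUUAGCCGC, so the coding DNA strand is GGACACCGGTCCCGGCCACGCTACCGTCTAACTAGCGACCGAACTTAGTCCCCTTAGCCGC. The template is its reverse complement.

5'-GCGGCTAAGGGGACTAAGTTCGGTCGCTAGTTAGACGGTAGCGTGGCCGGGACCGGTGTCC-3'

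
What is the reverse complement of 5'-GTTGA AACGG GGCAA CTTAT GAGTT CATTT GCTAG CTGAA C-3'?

5′-GTTCAGCTAGCAAATGAACTCATAAGTTGCCCCGTTTCAAC-3′

Complement each base (A↔T, G↔C): CAACTTTGCCCCGTTGAATACTCAAGTAAACGATCGACTTG. Then reverse.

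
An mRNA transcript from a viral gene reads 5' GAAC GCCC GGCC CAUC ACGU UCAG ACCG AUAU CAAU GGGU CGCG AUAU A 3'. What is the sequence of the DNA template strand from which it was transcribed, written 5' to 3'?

5'-TATATCGCGACCCATTGATATCGGTCTGAACGTGATGGGCCGGGCGTTC-3'

Replace U with T to get the coding DNA strand: GAACGCCCGGCCCATCACGTTCAGACCGATATCAATGGGTCGCGATATA. The template strand is its reverse complement (complement CTTGCGGGCCGGGTAGTGCAAGTCTGGCTATAGTTACCCAGCGCTATAT, then reverse).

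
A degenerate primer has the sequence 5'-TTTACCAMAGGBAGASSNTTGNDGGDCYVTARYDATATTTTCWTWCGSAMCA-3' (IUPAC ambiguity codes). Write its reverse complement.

5'-TGKTSCGWAWGAAAATATHRYTABRGHCCHNCAANSSTCTVCCTKTGGTAAA-3'

Standard pairs A↔T, G↔C; ambiguity codes pair R↔Y, M↔K, W↔W, S↔S, B↔V, D↔H, N↔N. Complement (AAATGGTKTCCVTCTSSNAACNHCCHGRBATYRHTATAAAAGWAWGCSTKGT), then reverse for 5'→3'.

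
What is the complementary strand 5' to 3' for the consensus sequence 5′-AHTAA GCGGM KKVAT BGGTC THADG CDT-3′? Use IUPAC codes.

Standard pairs A↔T, G↔C; ambiguity codes pair M↔K, B↔V, D↔H. Complement (TDATTCGCCKMMBTAVCCAGADTHCGHA), then reverse for 5'→3'.

5'-AHGCHTDAGACCVATBMMKCCGCTTADT-3'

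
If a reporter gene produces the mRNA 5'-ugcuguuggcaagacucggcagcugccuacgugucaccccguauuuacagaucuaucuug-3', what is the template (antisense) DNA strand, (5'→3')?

Replace U with T to get the coding DNA strand: TGCTGTTGGCAAGACTCGGCAGCTGCCTACGTGTCACCCCGTATTTACAGATCTATCTTG. The template strand is its reverse complement (complement ACGACAACCGTTCTGAGCCGTCGACGGATGCACAGTGGGGCATAAATGTCTAGATAGAAC, then reverse).

5′-CAAGATAGATCTGTAAATACGGGGTGACACGTAGGCAGCTGCCGAGTCTTGCCAACAGCA-3′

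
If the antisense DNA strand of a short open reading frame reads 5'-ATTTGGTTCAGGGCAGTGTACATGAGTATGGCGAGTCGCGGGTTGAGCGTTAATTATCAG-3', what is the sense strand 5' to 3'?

The coding strand is complementary and antiparallel to the template: take the complement (A↔T, G↔C) and reverse.

5'-CTGATAATTAACGCTCAACCCGCGACTCGCCATACTCATGTACACTGCCCTGAACCAAAT-3'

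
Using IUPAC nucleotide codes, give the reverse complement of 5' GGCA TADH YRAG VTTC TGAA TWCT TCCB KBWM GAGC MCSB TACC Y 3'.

Standard pairs A↔T, G↔C; ambiguity codes pair R↔Y, M↔K, W↔W, S↔S, B↔V, D↔H. Complement (CCGTATHDRYTCBAAGACTTAWGAAGGVMVWKCTCGKGSVATGGR), then reverse for 5'→3'.

5'-RGGTAVSGKGCTCKWVMVGGAAGWATTCAGAABCTYRDHTATGCC-3'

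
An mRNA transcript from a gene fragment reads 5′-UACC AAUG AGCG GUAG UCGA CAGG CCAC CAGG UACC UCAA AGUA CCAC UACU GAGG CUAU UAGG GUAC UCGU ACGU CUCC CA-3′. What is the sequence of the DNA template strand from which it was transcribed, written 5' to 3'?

Replace U with T to get the coding DNA strand: TACCAATGAGCGGTAGTCGACAGGCCACCAGGTACCTCAAAGTACCACTACTGAGGCTATTAGGGTACTCGTACGTCTCCCA. The template strand is its reverse complement (complement ATGGTTACTCGCCATCAGCTGTCCGGTGGTCCATGGAGTTTCATGGTGATGACTCCGATAATCCCATGAGCATGCAGAGGGT, then reverse).

5'-TGGGAGACGTACGAGTACCCTAATAGCCTCAGTAGTGGTACTTTGAGGTACCTGGTGGCCTGTCGACTACCGCTCATTGGTA-3'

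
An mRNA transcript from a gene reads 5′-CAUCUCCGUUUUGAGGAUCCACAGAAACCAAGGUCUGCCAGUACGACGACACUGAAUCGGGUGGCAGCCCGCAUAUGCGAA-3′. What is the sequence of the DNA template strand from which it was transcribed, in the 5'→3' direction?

Replace U with T to get the coding DNA strand: CATCTCCGTTTTGAGGATCCACAGAAACCAAGGTCTGCCAGTACGACGACACTGAATCGGGTGGCAGCCCGCATATGCGAA. The template strand is its reverse complement (complement GTAGAGGCAAAACTCCTAGGTGTCTTTGGTTCCAGACGGTCATGCTGCTGTGACTTAGCCCACCGTCGGGCGTATACGCTT, then reverse).

5′-TTCGCATATGCGGGCTGCCACCCGATTCAGTGTCGTCGTACTGGCAGACCTTGGTTTCTGTGGATCCTCAAAACGGAGATG-3′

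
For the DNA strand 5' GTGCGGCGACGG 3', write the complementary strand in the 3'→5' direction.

Base-pairing A↔T, G↔C gives the complement. The complementary strand is antiparallel, so paired with a 5'→3' strand it runs 3'→5'.

3'-CACGCCGCTGCC-5'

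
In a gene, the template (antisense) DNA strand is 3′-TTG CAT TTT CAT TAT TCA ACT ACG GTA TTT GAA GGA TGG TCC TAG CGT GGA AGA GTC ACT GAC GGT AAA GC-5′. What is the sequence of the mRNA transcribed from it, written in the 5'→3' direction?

5'-AACGUAAAAGUAAUAAGUUGAUGCCAUAAACUUCCUACCAGGAUCGCACCUUCUCAGUGACUGCCAUUUCG-3'

Reading the template 3'→5' as shown, RNA polymerase pairs each base (A→U, T→A, G↔C) to build mRNA 5'→3' directly.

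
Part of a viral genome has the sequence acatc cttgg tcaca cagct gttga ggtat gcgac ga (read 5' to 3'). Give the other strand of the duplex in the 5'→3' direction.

5′-TCGTCGCATACCTCAACAGCTGTGTGACCAAGGATGT-3′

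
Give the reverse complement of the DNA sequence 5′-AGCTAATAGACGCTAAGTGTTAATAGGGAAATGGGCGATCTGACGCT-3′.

5′-AGCGTCAGATCGCCCATTTCCCTATTAACACTTAGCGTCTATTAGCT-3′

Complement each base (A↔T, G↔C): TCGATTATCTGCGATTCACAATTATCCCTTTACCCGCTAGACTGCGA. Then reverse.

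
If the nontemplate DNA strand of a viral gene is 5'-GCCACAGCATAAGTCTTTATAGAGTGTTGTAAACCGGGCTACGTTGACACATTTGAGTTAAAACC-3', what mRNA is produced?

5'-GCCACAGCAUAAGUCUUUAUAGAGUGUUGUAAACCGGGCUACGUUGACACAUUUGAGUUAAAACC-3'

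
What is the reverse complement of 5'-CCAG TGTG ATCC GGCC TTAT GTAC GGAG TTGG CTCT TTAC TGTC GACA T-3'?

5'-ATGTCGACAGTAAAGAGCCAACTCCGTACATAAGGCCGGATCACACTGG-3'

Complement each base (A↔T, G↔C): GGTCACACTAGGCCGGAATACATGCCTCAACCGAGAAATGACAGCTGTA. Then reverse.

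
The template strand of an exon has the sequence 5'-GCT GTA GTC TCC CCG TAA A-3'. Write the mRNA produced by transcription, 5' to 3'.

5′-UUUACGGGGAGACUACAGC-3′

The mRNA has the sequence of the coding strand (reverse complement of the template) with T→U. Reverse complement of GCTGTAGTCTCCCCGTAAA is TTTACGGGGAGACTACAGC; then T→U.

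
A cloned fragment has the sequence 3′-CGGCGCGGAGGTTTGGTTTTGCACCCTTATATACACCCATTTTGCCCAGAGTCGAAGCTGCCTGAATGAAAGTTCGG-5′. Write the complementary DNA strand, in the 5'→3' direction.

5'-GCCGCGCCTCCAAACCAAAACGTGGGAATATATGTGGGTAAAACGGGTCTCAGCTTCGACGGACTTACTTTCAAGCC-3'

The strand is given 3'→5', so its complement runs 5'→3' in the same left-to-right order: pair each base A↔T, G↔C.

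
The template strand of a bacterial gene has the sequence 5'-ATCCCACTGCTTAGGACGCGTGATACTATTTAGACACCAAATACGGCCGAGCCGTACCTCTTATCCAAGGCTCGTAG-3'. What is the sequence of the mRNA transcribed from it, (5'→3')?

RNA polymerase reads the template 3'→5' and synthesizes mRNA 5'→3' by base-pairing (A→U, T→A, G↔C). The complement of the template is TAGGGTGACGAATCCTGCGCACTATGATAAATCTGTGGTTTATGCCGGCTCGGCATGGAGAATAGGTTCCGAGCATC; antiparallel, so 5'→3' the coding strand is CTACGAGCCTTGGATAAGAGGTACGGCTCGGCCGTATTTGGTGTCTAAATAGTATCACGCGTCCTAAGCAGTGGGAT. Replace T with U for the mRNA.

5'-CUACGAGCCUUGGAUAAGAGGUACGGCUCGGCCGUAUUUGGUGUCUAAAUAGUAUCACGCGUCCUAAGCAGUGGGAU-3'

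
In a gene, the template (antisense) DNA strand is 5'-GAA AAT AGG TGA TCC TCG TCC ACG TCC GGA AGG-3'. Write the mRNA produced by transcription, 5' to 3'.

5′-CCUUCCGGACGUGGACGAGGAUCACCUAUUUUC-3′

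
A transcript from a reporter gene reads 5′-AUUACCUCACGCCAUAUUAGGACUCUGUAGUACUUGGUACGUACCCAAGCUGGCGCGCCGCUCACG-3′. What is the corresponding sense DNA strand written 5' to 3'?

The coding DNA strand has the same 5'→3' sequence as the mRNA with U replaced by T.

5'-ATTACCTCACGCCATATTAGGACTCTGTAGTACTTGGTACGTACCCAAGCTGGCGCGCCGCTCACG-3'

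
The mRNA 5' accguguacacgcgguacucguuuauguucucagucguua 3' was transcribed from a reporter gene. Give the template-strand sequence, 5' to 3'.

5'-TAACGACTGAGAACATAAACGAGTACCGCGTGTACACGGT-3'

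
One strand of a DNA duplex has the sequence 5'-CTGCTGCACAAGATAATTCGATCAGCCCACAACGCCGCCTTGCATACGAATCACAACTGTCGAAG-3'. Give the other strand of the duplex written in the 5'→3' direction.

5'-CTTCGACAGTTGTGATTCGTATGCAAGGCGGCGTTGTGGGCTGATCGAATTATCTTGTGCAGCAG-3'

The complement of CTGCTGCACAAGATAATTCGATCAGCCCACAACGCCGCCTTGCATACGAATCACAACTGTCGAAG is GACGACGTGTTCTATTAAGCTAGTCGGGTGTTGCGGCGGAACGTATGCTTAGTGTTGACAGCTTC (A↔T, G↔C). DNA strands are antiparallel, so the complementary strand runs 3'→5'; reversing gives the 5'→3' form.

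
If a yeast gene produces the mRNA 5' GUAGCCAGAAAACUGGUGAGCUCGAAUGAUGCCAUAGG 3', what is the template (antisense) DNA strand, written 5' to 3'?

Replace U with T to get the coding DNA strand: GTAGCCAGAAAACTGGTGAGCTCGAATGATGCCATAGG. The template strand is its reverse complement (complement CATCGGTCTTTTGACCACTCGAGCTTACTACGGTATCC, then reverse).

5'-CCTATGGCATCATTCGAGCTCACCAGTTTTCTGGCTAC-3'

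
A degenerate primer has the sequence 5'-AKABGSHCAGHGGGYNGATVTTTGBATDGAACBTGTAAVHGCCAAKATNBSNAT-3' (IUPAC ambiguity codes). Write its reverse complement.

Standard pairs A↔T, G↔C; ambiguity codes pair Y↔R, K↔M, S↔S, B↔V, D↔H, N↔N. Complement (TMTVCSDGTCDCCCRNCTABAAACVTAHCTTGVACATTBDCGGTTMTANVSNTA), then reverse for 5'→3'.

5'-ATNSVNATMTTGGCDBTTACAVGTTCHATVCAAABATCNRCCCDCTGDSCVTMT-3'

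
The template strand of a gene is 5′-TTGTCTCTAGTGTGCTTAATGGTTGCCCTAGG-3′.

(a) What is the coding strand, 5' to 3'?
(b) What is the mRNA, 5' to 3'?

(a) 5'-CCTAGGGCAACCATTAAGCACACTAGAGACAA-3'
(b) 5'-CCUAGGGCAACCAUUAAGCACACUAGAGACAA-3'

(a) The coding strand is the reverse complement of the template: complement AACAGAGATCACACGAATTACCAACGGGATCC, then reverse.
(b) mRNA has the coding-strand sequence with T→U.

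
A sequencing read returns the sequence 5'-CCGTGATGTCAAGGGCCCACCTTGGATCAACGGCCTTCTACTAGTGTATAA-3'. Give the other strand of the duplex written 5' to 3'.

Pairing A↔T and G↔C gives GGCACTACAGTTCCCGGGTGGAACCTAGTTGCCGGAAGATGATCACATATT, running 3'→5'. Reverse for the 5'→3' convention.

5'-TTATACACTAGTAGAAGGCCGTTGATCCAAGGTGGGCCCTTGACATCACGG-3'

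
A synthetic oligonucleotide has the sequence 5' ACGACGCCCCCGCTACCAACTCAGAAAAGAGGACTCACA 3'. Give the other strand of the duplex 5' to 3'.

The complement of ACGACGCCCCCGCTACCAACTCAGAAAAGAGGACTCACA is TGCTGCGGGGGCGATGGTTGAGTCTTTTCTCCTGAGTGT (A↔T, G↔C). DNA strands are antiparallel, so the complementary strand runs 3'→5'; reversing gives the 5'→3' form.

5'-TGTGAGTCCTCTTTTCTGAGTTGGTAGCGGGGGCGTCGT-3'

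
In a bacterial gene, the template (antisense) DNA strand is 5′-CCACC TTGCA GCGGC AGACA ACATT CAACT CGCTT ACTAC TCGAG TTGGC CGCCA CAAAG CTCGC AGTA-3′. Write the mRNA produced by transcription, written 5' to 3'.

5'-UACUGCGAGCUUUGUGGCGGCCAACUCGAGUAGUAAGCGAGUUGAAUGUUGUCUGCCGCUGCAAGGUGG-3'

The mRNA has the sequence of the coding strand (reverse complement of the template) with T→U. Reverse complement of CCACCTTGCAGCGGCAGACAACATTCAACTCGCTTACTACTCGAGTTGGCCGCCACAAAGCTCGCAGTA is TACTGCGAGCTTTGTGGCGGCCAACTCGAGTAGTAAGCGAGTTGAATGTTGTCTGCCGCTGCAAGGTGG; then T→U.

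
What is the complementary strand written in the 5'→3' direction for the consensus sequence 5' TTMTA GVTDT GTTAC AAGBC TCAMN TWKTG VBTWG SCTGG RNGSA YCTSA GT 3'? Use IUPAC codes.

Standard pairs A↔T, G↔C; ambiguity codes pair R↔Y, M↔K, W↔W, S↔S, B↔V, D↔H, N↔N. Complement (AAKATCBAHACAATGTTCVGAGTKNAWMACBVAWCSGACCYNCSTRGASTCA), then reverse for 5'→3'.

5'-ACTSAGRTSCNYCCAGSCWAVBCAMWANKTGAGVCTTGTAACAHABCTAKAA-3'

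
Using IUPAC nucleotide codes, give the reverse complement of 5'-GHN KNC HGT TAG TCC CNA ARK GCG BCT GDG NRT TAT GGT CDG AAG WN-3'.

Standard pairs A↔T, G↔C; ambiguity codes pair R↔Y, K↔M, W↔W, B↔V, D↔H, N↔N. Complement (CDNMNGDCAATCAGGGNTTYMCGCVGACHCNYAATACCAGHCTTCWN), then reverse for 5'→3'.

5'-NWCTTCHGACCATAAYNCHCAGVCGCMYTTNGGGACTAACDGNMNDC-3'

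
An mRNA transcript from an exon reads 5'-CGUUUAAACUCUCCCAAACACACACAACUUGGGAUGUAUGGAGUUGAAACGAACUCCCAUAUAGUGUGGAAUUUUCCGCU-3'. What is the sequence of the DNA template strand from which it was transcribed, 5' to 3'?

5'-AGCGGAAAATTCCACACTATATGGGAGTTCGTTTCAACTCCATACATCCCAAGTTGTGTGTGTTTGGGAGAGTTTAAACG-3'

Replace U with T to get the coding DNA strand: CGTTTAAACTCTCCCAAACACACACAACTTGGGATGTATGGAGTTGAAACGAACTCCCATATAGTGTGGAATTTTCCGCT. The template strand is its reverse complement (complement GCAAATTTGAGAGGGTTTGTGTGTGTTGAACCCTACATACCTCAACTTTGCTTGAGGGTATATCACACCTTAAAAGGCGA, then reverse).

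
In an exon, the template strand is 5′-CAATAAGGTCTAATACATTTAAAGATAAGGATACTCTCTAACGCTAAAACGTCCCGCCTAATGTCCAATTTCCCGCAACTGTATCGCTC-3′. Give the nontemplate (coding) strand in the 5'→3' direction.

The coding strand is complementary and antiparallel to the template: take the complement (A↔T, G↔C) and reverse.

5′-GAGCGATACAGTTGCGGGAAATTGGACATTAGGCGGGACGTTTTAGCGTTAGAGAGTATCCTTATCTTTAAATGTATTAGACCTTATTG-3′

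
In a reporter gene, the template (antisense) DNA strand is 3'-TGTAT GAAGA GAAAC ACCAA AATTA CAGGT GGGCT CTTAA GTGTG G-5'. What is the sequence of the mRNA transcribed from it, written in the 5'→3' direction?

5'-ACAUACUUCUCUUUGUGGUUUUAAUGUCCACCCGAGAAUUCACACC-3'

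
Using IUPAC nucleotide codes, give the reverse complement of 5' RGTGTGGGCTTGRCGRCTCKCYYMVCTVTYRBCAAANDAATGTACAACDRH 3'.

5′-DYHGTTGTACATTHNTTTGVYRABAGBKRRGMGAGYCGYCAAGCCCACACY-3′

Standard pairs A↔T, G↔C; ambiguity codes pair R↔Y, M↔K, B↔V, D↔H, N↔N. Complement (YCACACCCGAACYGCYGAGMGRRKBGABARYVGTTTNHTTACATGTTGHYD), then reverse for 5'→3'.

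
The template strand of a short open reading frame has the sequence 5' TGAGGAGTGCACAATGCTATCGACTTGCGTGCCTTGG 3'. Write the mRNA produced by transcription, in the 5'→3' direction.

RNA polymerase reads the template 3'→5' and synthesizes mRNA 5'→3' by base-pairing (A→U, T→A, G↔C). The complement of the template is ACTCCTCACGTGTTACGATAGCTGAACGCACGGAACC; antiparallel, so 5'→3' the coding strand is CCAAGGCACGCAAGTCGATAGCATTGTGCACTCCTCA. Replace T with U for the mRNA.

5'-CCAAGGCACGCAAGUCGAUAGCAUUGUGCACUCCUCA-3'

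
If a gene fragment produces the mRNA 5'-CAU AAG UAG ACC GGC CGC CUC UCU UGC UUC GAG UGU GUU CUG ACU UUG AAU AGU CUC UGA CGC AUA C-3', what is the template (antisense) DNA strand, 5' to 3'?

5'-GTATGCGTCAGAGACTATTCAAAGTCAGAACACACTCGAAGCAAGAGAGGCGGCCGGTCTACTTATG-3'

Replace U with T to get the coding DNA strand: CATAAGTAGACCGGCCGCCTCTCTTGCTTCGAGTGTGTTCTGACTTTGAATAGTCTCTGACGCATAC. The template strand is its reverse complement (complement GTATTCATCTGGCCGGCGGAGAGAACGAAGCTCACACAAGACTGAAACTTATCAGAGACTGCGTATG, then reverse).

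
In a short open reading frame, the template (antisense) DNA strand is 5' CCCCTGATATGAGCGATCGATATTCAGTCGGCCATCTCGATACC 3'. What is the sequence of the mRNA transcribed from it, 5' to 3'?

The mRNA has the sequence of the coding strand (reverse complement of the template) with T→U. Reverse complement of CCCCTGATATGAGCGATCGATATTCAGTCGGCCATCTCGATACC is GGTATCGAGATGGCCGACTGAATATCGATCGCTCATATCAGGGG; then T→U.

5'-GGUAUCGAGAUGGCCGACUGAAUAUCGAUCGCUCAUAUCAGGGG-3'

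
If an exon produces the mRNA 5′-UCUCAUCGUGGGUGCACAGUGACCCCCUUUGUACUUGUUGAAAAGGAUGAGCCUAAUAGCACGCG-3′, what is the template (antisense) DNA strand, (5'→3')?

5'-CGCGTGCTATTAGGCTCATCCTTTTCAACAAGTACAAAGGGGGTCACTGTGCACCCACGATGAGA-3'

Replace U with T to get the coding DNA strand: TCTCATCGTGGGTGCACAGTGACCCCCTTTGTACTTGTTGAAAAGGATGAGCCTAATAGCACGCG. The template strand is its reverse complement (complement AGAGTAGCACCCACGTGTCACTGGGGGAAACATGAACAACTTTTCCTACTCGGATTATCGTGCGC, then reverse).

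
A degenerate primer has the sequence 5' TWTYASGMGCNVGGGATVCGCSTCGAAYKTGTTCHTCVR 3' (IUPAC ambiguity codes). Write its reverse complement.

Standard pairs A↔T, G↔C; ambiguity codes pair R↔Y, M↔K, W↔W, S↔S, H↔D, V↔B, N↔N. Complement (AWARTSCKCGNBCCCTABGCGSAGCTTRMACAAGDAGBY), then reverse for 5'→3'.

5′-YBGADGAACAMRTTCGASGCGBATCCCBNGCKCSTRAWA-3′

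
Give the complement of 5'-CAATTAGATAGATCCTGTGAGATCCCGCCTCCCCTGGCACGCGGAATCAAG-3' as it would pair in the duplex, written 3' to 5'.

Base-pairing A↔T, G↔C gives the complement. The complementary strand is antiparallel, so paired with a 5'→3' strand it runs 3'→5'.

3'-GTTAATCTATCTAGGACACTCTAGGGCGGAGGGGACCGTGCGCCTTAGTTC-5'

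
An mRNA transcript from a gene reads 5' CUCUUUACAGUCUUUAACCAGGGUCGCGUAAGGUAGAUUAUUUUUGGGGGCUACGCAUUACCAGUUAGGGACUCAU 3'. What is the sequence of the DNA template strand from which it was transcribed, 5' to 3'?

5′-ATGAGTCCCTAACTGGTAATGCGTAGCCCCCAAAAATAATCTACCTTACGCGACCCTGGTTAAAGACTGTAAAGAG-3′

Replace U with T to get the coding DNA strand: CTCTTTACAGTCTTTAACCAGGGTCGCGTAAGGTAGATTATTTTTGGGGGCTACGCATTACCAGTTAGGGACTCAT. The template strand is its reverse complement (complement GAGAAATGTCAGAAATTGGTCCCAGCGCATTCCATCTAATAAAAACCCCCGATGCGTAATGGTCAATCCCTGAGTA, then reverse).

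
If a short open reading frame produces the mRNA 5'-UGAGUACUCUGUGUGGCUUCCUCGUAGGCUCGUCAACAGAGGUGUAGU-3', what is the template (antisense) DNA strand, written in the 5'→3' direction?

5'-ACTACACCTCTGTTGACGAGCCTACGAGGAAGCCACACAGAGTACTCA-3'

Replace U with T to get the coding DNA strand: TGAGTACTCTGTGTGGCTTCCTCGTAGGCTCGTCAACAGAGGTGTAGT. The template strand is its reverse complement (complement ACTCATGAGACACACCGAAGGAGCATCCGAGCAGTTGTCTCCACATCA, then reverse).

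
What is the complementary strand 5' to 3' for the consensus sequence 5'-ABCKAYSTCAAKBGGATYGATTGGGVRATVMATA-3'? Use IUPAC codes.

Standard pairs A↔T, G↔C; ambiguity codes pair R↔Y, M↔K, S↔S, B↔V. Complement (TVGMTRSAGTTMVCCTARCTAACCCBYTABKTAT), then reverse for 5'→3'.

5'-TATKBATYBCCCAATCRATCCVMTTGASRTMGVT-3'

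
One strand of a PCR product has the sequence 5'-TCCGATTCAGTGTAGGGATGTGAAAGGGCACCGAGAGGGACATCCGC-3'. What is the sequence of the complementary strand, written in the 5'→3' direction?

5′-GCGGATGTCCCTCTCGGTGCCCTTTCACATCCCTACACTGAATCGGA-3′

Pairing A↔T and G↔C gives AGGCTAAGTCACATCCCTACACTTTCCCGTGGCTCTCCCTGTAGGCG, running 3'→5'. Reverse for the 5'→3' convention.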